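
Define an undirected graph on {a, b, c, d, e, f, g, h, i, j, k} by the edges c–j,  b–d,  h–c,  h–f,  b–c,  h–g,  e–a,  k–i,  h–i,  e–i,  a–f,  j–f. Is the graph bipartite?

No

The cycle h-f-a-e-i-h has length 5, which is odd, so the graph is not bipartite.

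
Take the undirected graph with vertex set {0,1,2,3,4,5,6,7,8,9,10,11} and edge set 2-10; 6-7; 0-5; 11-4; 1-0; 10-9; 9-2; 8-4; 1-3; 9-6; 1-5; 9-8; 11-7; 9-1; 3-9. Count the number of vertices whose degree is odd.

Degrees: 0:2, 1:4, 2:2, 3:2, 4:2, 5:2, 6:2, 7:2, 8:2, 9:6, 10:2, 11:2
Odd-degree vertices: none.

0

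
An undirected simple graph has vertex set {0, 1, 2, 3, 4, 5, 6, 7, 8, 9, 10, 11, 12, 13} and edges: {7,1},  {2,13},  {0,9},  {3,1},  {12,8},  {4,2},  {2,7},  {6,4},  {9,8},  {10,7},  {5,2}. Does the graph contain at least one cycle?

The graph has 14 vertices, 11 edges, and 3 connected components.
A forest on 14 vertices with 3 components has exactly 11 edges, which matches — so no cycle.

No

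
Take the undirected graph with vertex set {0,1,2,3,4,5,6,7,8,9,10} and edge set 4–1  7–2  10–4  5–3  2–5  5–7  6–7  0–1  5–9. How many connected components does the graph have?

Component: {8}
Component: {0, 1, 4, 10}
Component: {2, 3, 5, 6, 7, 9}

3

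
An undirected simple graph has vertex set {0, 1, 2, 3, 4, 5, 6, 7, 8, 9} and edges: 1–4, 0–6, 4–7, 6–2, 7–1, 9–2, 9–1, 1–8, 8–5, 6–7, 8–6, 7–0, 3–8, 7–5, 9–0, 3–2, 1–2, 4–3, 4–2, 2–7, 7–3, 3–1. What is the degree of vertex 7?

Neighbors of 7: 0, 1, 2, 3, 4, 5, 6.

7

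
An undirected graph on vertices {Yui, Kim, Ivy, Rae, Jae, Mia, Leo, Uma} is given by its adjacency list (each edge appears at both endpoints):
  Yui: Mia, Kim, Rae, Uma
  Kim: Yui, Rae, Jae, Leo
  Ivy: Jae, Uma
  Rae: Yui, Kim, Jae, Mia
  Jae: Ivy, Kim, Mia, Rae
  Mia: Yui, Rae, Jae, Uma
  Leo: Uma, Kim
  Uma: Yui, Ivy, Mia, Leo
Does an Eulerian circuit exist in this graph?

Degrees: Yui:4, Kim:4, Ivy:2, Rae:4, Jae:4, Mia:4, Leo:2, Uma:4
Every vertex has even degree and the edges form a single connected piece, so an Eulerian circuit exists.

Yes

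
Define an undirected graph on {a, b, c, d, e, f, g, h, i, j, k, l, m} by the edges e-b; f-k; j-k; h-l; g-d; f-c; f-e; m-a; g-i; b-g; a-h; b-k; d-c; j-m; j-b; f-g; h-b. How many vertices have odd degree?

6

Degrees: a:2, b:5, c:2, d:2, e:2, f:4, g:4, h:3, i:1, j:3, k:3, l:1, m:2
Odd-degree vertices: b, h, i, j, k, l.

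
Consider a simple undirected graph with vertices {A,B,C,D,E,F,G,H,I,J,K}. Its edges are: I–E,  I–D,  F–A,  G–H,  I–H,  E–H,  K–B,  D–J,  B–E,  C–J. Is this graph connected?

Component: {A, F}
Component: {B, C, D, E, G, H, I, J, K}
There are 2 separate components, so the graph is not connected.

No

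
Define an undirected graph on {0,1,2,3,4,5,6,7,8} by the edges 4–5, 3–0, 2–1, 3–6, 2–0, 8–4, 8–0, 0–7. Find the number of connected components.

Component: {0, 1, 2, 3, 4, 5, 6, 7, 8}

1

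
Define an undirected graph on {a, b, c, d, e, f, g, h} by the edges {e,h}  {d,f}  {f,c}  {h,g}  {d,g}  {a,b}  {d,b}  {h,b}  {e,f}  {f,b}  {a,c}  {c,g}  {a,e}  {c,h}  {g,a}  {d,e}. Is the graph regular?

Yes

Degrees: a:4, b:4, c:4, d:4, e:4, f:4, g:4, h:4
Every vertex has degree 4, so the graph is 4-regular.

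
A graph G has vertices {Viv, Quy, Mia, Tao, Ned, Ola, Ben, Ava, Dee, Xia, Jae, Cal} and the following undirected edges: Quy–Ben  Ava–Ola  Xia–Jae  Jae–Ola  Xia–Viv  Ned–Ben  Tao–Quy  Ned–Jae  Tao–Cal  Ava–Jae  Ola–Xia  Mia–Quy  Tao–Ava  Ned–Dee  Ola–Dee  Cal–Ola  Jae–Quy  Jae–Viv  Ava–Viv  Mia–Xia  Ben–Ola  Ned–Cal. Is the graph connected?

A breadth-first search from Viv visits Viv, Jae, Ava, Xia, Quy, Ned, Ola, Tao, Mia, Ben, Cal, Dee — all 12 vertices — so the graph is connected.

Yes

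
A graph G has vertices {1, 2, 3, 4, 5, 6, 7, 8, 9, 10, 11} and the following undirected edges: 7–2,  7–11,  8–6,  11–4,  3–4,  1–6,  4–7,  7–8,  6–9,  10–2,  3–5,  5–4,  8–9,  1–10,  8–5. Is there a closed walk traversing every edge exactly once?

Degrees: 1:2, 2:2, 3:2, 4:4, 5:3, 6:3, 7:4, 8:4, 9:2, 10:2, 11:2
5, 6 have odd degree; an Eulerian circuit needs every degree to be even, so none exists.

No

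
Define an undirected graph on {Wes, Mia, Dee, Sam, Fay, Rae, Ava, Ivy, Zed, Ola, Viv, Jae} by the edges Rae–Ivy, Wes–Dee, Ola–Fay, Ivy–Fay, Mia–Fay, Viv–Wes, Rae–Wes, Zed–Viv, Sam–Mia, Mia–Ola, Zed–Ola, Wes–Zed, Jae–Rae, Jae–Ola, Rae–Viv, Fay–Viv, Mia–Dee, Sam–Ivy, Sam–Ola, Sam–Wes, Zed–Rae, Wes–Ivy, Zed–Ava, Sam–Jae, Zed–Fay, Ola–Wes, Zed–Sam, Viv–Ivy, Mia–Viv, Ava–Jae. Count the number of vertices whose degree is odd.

6

Degrees: Wes:7, Mia:5, Dee:2, Sam:6, Fay:5, Rae:5, Ava:2, Ivy:5, Zed:7, Ola:6, Viv:6, Jae:4
Odd-degree vertices: Wes, Mia, Fay, Rae, Ivy, Zed.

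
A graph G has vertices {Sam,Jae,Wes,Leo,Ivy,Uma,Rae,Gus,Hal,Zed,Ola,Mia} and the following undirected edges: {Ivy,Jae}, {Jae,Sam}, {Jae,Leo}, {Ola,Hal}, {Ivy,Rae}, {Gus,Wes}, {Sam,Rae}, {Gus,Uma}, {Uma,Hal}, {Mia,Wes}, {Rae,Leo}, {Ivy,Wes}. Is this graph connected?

No

Component: {Zed}
Component: {Sam, Jae, Wes, Leo, Ivy, Uma, Rae, Gus, Hal, Ola, Mia}
There are 2 separate components, so the graph is not connected.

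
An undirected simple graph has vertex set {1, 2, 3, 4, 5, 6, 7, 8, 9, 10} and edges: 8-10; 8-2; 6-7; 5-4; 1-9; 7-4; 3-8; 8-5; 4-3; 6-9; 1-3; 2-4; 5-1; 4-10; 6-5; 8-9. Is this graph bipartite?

Yes

Partition the vertices as {2, 3, 5, 7, 9, 10} vs {1, 4, 6, 8}. Each listed edge has one endpoint in each part, so the graph is bipartite.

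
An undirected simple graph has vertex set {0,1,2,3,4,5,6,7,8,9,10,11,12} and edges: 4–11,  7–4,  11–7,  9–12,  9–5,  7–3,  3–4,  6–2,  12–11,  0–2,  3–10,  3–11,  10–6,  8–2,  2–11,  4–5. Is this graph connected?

Component: {1}
Component: {0, 2, 3, 4, 5, 6, 7, 8, 9, 10, 11, 12}
No edge joins these 2 groups, so the graph is disconnected.

No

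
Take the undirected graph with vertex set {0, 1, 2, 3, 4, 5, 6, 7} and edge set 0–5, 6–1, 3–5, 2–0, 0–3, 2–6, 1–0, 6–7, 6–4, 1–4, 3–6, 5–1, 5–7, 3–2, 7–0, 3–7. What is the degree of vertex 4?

Neighbors of 4: 1, 6.

2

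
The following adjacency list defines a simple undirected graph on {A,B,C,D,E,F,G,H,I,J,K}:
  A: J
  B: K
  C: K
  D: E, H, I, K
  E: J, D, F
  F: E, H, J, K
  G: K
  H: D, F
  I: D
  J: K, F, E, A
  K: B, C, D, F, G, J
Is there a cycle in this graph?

The graph has 11 vertices, 14 edges, and 1 connected component.
One cycle is J-E-D-H-F-J.

Yes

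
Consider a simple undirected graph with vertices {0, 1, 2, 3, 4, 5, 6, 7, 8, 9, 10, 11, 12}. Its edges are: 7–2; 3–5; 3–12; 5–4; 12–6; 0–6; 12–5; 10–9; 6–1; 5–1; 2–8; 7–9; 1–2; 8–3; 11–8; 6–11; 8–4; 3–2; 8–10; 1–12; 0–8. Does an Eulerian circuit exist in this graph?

Yes

Degrees: 0:2, 1:4, 2:4, 3:4, 4:2, 5:4, 6:4, 7:2, 8:6, 9:2, 10:2, 11:2, 12:4
Every vertex has even degree and the edges form a single connected piece, so an Eulerian circuit exists.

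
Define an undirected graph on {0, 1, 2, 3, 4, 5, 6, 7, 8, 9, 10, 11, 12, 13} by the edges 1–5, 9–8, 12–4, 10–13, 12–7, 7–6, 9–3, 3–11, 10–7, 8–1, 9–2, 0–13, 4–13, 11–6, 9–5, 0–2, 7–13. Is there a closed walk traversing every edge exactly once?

Degrees: 0:2, 1:2, 2:2, 3:2, 4:2, 5:2, 6:2, 7:4, 8:2, 9:4, 10:2, 11:2, 12:2, 13:4
All degrees are even and the non-isolated vertices are connected — an Eulerian circuit exists.

Yes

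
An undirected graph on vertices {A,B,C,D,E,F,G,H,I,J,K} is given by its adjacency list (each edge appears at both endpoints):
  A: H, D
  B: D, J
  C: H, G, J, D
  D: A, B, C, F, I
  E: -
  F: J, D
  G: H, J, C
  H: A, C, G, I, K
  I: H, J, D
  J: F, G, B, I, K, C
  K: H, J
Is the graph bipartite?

No

G-C-H-G is an odd cycle (length 3), and a bipartite graph can contain only even cycles.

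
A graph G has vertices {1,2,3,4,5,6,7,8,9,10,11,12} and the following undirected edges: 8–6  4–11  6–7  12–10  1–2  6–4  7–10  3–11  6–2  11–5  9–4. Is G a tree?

|V| = 12, |E| = 11.
Connected and |E| = |V| - 1, which characterizes a tree.

Yes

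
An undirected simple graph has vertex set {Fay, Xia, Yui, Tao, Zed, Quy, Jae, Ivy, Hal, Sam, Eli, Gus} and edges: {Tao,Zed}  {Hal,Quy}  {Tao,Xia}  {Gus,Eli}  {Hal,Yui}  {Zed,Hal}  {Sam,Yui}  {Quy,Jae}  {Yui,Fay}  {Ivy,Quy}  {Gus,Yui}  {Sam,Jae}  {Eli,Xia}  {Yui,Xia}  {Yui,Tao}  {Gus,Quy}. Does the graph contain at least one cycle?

|V| = 12, |E| = 16, number of components = 1.
Since 16 > 12 - 1, a cycle must exist; for instance Yui-Gus-Quy-Jae-Sam-Yui.

Yes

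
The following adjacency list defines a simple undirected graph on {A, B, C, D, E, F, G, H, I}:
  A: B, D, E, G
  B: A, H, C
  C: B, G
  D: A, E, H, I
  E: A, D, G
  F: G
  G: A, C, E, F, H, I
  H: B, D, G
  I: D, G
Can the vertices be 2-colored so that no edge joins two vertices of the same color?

The cycle E-A-D-E has length 3, which is odd, so the graph is not bipartite.

No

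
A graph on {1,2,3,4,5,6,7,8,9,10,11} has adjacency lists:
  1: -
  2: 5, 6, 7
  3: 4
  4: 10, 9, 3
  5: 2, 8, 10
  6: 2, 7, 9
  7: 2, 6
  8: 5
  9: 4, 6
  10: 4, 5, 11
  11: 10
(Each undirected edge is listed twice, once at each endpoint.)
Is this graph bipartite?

No

The cycle 6-7-2-6 has length 3, which is odd, so the graph is not bipartite.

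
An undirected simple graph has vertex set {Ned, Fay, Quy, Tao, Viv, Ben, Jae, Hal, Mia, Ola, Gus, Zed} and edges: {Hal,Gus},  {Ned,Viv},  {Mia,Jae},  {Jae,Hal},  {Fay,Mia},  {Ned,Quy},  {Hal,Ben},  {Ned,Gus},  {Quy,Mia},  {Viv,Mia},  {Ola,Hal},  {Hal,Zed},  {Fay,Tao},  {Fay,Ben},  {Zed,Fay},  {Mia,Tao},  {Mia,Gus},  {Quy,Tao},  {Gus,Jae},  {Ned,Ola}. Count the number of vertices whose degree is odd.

Degrees: Ned:4, Fay:4, Quy:3, Tao:3, Viv:2, Ben:2, Jae:3, Hal:5, Mia:6, Ola:2, Gus:4, Zed:2
Odd-degree vertices: Quy, Tao, Jae, Hal.

4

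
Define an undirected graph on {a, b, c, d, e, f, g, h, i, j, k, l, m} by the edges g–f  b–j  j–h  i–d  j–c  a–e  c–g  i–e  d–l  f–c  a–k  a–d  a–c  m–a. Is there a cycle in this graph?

Yes

|V| = 13, |E| = 14, number of components = 1.
One cycle is c-g-f-c.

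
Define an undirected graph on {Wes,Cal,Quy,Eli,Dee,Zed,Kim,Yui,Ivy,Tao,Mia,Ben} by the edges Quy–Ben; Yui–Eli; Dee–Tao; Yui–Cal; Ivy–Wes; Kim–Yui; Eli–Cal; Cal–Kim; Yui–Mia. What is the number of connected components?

5

Component: {Zed}
Component: {Wes, Ivy}
Component: {Quy, Ben}
Component: {Dee, Tao}
Component: {Cal, Eli, Kim, Yui, Mia}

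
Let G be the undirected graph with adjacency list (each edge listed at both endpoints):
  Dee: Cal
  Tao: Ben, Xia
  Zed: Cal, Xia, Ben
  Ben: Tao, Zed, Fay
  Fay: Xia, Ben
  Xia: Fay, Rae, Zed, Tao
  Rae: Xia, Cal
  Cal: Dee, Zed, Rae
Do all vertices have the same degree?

Degrees: Dee:1, Tao:2, Zed:3, Ben:3, Fay:2, Xia:4, Rae:2, Cal:3
Vertex Dee has degree 1 while Xia has degree 4, so the graph is not regular.

No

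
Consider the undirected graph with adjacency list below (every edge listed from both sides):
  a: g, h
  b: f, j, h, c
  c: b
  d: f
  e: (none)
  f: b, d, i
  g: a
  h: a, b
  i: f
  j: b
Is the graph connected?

No

Component: {e}
Component: {a, b, c, d, f, g, h, i, j}
No edge joins these 2 groups, so the graph is disconnected.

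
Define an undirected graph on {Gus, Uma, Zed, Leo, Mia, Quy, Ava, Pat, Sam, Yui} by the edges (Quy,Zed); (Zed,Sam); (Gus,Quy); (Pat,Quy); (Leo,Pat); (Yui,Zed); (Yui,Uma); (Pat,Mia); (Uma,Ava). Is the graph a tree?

The graph has 10 vertices and 9 edges.
Connected and |E| = |V| - 1, which characterizes a tree.

Yes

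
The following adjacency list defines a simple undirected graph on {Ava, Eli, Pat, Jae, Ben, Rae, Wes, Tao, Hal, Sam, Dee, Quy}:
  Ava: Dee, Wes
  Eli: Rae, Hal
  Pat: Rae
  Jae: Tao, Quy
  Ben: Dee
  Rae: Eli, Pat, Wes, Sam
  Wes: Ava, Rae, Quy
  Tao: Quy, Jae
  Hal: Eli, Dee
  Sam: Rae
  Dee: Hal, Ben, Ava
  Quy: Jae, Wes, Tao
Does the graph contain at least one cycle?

The graph has 12 vertices, 13 edges, and 1 connected component.
Since 13 > 12 - 1, a cycle must exist; for instance Ava-Wes-Rae-Eli-Hal-Dee-Ava.

Yes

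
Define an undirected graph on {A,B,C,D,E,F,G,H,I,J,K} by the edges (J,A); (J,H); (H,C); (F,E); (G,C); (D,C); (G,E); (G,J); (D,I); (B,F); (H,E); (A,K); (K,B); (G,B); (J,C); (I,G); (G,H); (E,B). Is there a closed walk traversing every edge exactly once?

Degrees: A:2, B:4, C:4, D:2, E:4, F:2, G:6, H:4, I:2, J:4, K:2
Every vertex has even degree and the edges form a single connected piece, so an Eulerian circuit exists.

Yes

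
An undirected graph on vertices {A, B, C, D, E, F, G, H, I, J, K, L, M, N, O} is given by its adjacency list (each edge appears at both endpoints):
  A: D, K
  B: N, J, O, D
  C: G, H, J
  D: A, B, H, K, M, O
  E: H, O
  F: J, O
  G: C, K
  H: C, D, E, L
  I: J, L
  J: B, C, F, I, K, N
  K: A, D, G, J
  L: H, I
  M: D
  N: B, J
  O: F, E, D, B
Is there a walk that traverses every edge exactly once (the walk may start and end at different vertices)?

Degrees: A:2, B:4, C:3, D:6, E:2, F:2, G:2, H:4, I:2, J:6, K:4, L:2, M:1, N:2, O:4
Odd-degree vertices: C, M (2 total).
With 2 odd-degree vertices and all edges in one connected piece, an Eulerian trail exists (from C to M).

Yes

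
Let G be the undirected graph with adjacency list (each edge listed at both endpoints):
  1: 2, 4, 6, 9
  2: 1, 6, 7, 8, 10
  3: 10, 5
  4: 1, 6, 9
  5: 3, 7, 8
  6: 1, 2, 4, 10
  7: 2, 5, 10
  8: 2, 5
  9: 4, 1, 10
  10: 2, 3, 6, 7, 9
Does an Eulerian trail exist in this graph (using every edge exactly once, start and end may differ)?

No

Degrees: 1:4, 2:5, 3:2, 4:3, 5:3, 6:4, 7:3, 8:2, 9:3, 10:5
Odd-degree vertices: 2, 4, 5, 7, 9, 10 (6 total).
An Eulerian trail requires 0 or 2 odd-degree vertices; here there are 6.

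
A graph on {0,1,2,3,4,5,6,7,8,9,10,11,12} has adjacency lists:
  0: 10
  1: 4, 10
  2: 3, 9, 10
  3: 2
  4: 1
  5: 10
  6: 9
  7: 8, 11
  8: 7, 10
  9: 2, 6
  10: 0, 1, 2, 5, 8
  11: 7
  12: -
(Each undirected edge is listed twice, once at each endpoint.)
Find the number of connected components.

Component: {12}
Component: {0, 1, 2, 3, 4, 5, 6, 7, 8, 9, 10, 11}

2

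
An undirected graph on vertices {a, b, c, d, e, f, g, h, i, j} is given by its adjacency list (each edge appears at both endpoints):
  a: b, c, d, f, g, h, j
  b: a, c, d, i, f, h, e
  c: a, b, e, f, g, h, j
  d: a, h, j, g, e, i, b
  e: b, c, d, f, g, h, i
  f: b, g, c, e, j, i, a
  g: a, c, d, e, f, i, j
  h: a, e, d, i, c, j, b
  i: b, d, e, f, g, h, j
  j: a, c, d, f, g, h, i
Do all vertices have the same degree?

Degrees: a:7, b:7, c:7, d:7, e:7, f:7, g:7, h:7, i:7, j:7
Every vertex has degree 7, so the graph is 7-regular.

Yes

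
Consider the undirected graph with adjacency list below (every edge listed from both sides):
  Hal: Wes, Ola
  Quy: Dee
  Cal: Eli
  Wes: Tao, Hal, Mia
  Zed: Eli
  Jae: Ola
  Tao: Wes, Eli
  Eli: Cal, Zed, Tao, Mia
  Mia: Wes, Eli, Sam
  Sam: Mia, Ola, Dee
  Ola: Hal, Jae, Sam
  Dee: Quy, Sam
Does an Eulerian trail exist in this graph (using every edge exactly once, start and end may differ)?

No

Degrees: Hal:2, Quy:1, Cal:1, Wes:3, Zed:1, Jae:1, Tao:2, Eli:4, Mia:3, Sam:3, Ola:3, Dee:2
Odd-degree vertices: Quy, Cal, Wes, Zed, Jae, Mia, Sam, Ola (8 total).
An Eulerian trail requires 0 or 2 odd-degree vertices; here there are 8.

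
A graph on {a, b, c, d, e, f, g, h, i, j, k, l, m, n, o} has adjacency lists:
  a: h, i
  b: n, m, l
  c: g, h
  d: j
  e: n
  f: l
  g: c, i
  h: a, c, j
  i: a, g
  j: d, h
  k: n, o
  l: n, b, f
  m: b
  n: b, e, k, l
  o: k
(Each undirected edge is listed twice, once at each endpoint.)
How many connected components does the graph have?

2

Component: {a, c, d, g, h, i, j}
Component: {b, e, f, k, l, m, n, o}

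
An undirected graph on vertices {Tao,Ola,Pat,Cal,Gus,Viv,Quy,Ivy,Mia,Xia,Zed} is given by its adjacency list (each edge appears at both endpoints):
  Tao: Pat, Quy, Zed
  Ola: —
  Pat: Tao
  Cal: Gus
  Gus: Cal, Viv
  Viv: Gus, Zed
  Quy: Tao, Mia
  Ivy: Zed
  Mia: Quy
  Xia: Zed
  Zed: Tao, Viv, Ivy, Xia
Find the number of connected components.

Component: {Ola}
Component: {Tao, Pat, Cal, Gus, Viv, Quy, Ivy, Mia, Xia, Zed}

2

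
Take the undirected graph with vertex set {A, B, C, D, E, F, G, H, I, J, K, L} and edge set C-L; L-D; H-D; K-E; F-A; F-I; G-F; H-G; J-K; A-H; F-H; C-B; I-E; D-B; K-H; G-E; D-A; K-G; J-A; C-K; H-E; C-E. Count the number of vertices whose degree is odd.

Degrees: A:4, B:2, C:4, D:4, E:5, F:4, G:4, H:6, I:2, J:2, K:5, L:2
Odd-degree vertices: E, K.

2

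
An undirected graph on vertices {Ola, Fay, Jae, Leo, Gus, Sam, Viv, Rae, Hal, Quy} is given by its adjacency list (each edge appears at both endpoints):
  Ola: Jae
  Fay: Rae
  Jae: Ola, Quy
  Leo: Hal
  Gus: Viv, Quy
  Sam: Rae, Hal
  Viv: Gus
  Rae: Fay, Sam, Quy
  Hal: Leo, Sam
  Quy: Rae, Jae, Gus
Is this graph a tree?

Yes

|V| = 10, |E| = 9.
It is connected with exactly 9 edges, hence acyclic — it is a tree.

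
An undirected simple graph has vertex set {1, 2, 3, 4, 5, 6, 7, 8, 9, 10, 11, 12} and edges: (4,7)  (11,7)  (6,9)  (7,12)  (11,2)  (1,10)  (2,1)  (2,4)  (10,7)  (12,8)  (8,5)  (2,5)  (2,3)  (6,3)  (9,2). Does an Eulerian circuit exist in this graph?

Yes

Degrees: 1:2, 2:6, 3:2, 4:2, 5:2, 6:2, 7:4, 8:2, 9:2, 10:2, 11:2, 12:2
Every vertex has even degree and the edges form a single connected piece, so an Eulerian circuit exists.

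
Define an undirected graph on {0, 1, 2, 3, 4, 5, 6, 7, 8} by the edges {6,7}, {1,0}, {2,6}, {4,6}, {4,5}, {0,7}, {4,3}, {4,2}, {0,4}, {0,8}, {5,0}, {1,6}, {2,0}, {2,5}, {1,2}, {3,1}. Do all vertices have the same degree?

Degrees: 0:6, 1:4, 2:5, 3:2, 4:5, 5:3, 6:4, 7:2, 8:1
Degrees are not all equal (e.g. deg(8)=1 but deg(0)=6); not regular.

No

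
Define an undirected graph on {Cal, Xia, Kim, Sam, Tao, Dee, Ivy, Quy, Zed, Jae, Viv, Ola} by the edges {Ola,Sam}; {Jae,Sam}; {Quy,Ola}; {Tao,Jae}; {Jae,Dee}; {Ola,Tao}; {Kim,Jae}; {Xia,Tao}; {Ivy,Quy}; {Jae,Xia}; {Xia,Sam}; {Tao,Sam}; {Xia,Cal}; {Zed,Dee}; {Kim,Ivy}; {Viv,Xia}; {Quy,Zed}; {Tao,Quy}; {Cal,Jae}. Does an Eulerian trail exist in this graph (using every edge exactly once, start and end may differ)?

Degrees: Cal:2, Xia:5, Kim:2, Sam:4, Tao:5, Dee:2, Ivy:2, Quy:4, Zed:2, Jae:6, Viv:1, Ola:3
Odd-degree vertices: Xia, Tao, Viv, Ola (4 total).
An Eulerian trail requires 0 or 2 odd-degree vertices; here there are 4.

No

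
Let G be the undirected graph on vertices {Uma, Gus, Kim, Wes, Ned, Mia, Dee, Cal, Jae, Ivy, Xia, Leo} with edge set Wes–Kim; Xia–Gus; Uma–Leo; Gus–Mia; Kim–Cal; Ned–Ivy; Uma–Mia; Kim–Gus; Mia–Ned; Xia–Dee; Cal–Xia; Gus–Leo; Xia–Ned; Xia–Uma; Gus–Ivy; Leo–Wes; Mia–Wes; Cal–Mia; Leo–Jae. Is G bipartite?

A valid 2-coloring puts {Kim, Mia, Ivy, Xia, Leo} on one side and {Uma, Gus, Wes, Ned, Dee, Cal, Jae} on the other; every edge crosses between the two sides.

Yes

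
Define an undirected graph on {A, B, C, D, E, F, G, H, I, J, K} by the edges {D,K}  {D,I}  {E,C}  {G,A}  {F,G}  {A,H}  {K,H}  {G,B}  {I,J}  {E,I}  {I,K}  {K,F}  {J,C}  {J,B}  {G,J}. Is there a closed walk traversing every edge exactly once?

Yes

Degrees: A:2, B:2, C:2, D:2, E:2, F:2, G:4, H:2, I:4, J:4, K:4
Every vertex has even degree and the edges form a single connected piece, so an Eulerian circuit exists.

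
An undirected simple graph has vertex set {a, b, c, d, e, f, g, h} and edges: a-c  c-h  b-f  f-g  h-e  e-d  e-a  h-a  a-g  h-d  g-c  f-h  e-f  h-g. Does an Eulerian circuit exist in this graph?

No

Degrees: a:4, b:1, c:3, d:2, e:4, f:4, g:4, h:6
b, c have odd degree; an Eulerian circuit needs every degree to be even, so none exists.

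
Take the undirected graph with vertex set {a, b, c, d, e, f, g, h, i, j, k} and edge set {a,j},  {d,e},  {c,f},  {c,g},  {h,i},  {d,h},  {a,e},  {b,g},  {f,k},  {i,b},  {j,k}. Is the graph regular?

Degrees: a:2, b:2, c:2, d:2, e:2, f:2, g:2, h:2, i:2, j:2, k:2
Every vertex has degree 2, so the graph is 2-regular.

Yes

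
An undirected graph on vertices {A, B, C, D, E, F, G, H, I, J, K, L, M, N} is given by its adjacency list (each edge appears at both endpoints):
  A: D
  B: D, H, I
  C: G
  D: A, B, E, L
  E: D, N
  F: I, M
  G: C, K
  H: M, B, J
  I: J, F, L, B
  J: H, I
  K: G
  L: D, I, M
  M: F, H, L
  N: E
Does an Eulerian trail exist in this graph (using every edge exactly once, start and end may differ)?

No

Degrees: A:1, B:3, C:1, D:4, E:2, F:2, G:2, H:3, I:4, J:2, K:1, L:3, M:3, N:1
Odd-degree vertices: A, B, C, H, K, L, M, N (8 total).
With 8 odd-degree vertices (more than two), no single trail can use every edge.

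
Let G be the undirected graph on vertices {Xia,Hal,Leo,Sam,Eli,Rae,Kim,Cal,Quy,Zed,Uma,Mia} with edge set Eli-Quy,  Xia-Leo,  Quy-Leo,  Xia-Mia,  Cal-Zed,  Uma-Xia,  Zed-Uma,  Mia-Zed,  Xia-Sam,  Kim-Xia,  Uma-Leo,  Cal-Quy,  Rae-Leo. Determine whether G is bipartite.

No

Uma-Leo-Xia-Uma is an odd cycle (length 3), and a bipartite graph can contain only even cycles.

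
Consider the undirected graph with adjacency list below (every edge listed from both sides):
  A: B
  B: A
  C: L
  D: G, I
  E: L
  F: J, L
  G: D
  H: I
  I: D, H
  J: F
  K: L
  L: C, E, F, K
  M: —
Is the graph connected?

Component: {M}
Component: {A, B}
Component: {D, G, H, I}
Component: {C, E, F, J, K, L}
There are 4 separate components, so the graph is not connected.

No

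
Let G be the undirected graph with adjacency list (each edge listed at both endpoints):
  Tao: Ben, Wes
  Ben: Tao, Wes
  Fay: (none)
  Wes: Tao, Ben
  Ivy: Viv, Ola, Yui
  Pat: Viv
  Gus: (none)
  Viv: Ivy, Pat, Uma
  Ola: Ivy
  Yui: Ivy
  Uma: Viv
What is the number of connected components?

4

Component: {Fay}
Component: {Gus}
Component: {Tao, Ben, Wes}
Component: {Ivy, Pat, Viv, Ola, Yui, Uma}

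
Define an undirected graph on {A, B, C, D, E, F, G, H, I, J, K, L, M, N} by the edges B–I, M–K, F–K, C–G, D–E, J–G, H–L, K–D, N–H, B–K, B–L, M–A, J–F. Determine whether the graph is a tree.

Yes

The graph has 14 vertices and 13 edges.
It is connected with exactly 13 edges, hence acyclic — it is a tree.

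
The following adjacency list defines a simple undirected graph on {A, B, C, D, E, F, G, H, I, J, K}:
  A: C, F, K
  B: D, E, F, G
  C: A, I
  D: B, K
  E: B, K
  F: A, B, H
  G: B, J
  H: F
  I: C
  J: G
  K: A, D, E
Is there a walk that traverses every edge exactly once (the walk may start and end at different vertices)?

Degrees: A:3, B:4, C:2, D:2, E:2, F:3, G:2, H:1, I:1, J:1, K:3
Odd-degree vertices: A, F, H, I, J, K (6 total).
An Eulerian trail requires 0 or 2 odd-degree vertices; here there are 6.

No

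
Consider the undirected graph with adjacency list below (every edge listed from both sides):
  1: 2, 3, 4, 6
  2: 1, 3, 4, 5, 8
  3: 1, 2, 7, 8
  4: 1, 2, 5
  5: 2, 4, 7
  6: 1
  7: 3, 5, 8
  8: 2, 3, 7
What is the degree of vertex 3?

Neighbors of 3: 1, 2, 7, 8.

4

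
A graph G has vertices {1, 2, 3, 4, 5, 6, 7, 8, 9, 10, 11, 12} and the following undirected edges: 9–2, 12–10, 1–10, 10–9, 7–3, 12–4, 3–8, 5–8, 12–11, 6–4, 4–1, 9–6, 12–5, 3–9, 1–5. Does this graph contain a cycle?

Yes

|V| = 12, |E| = 15, number of components = 1.
One cycle is 10-9-6-4-12-10.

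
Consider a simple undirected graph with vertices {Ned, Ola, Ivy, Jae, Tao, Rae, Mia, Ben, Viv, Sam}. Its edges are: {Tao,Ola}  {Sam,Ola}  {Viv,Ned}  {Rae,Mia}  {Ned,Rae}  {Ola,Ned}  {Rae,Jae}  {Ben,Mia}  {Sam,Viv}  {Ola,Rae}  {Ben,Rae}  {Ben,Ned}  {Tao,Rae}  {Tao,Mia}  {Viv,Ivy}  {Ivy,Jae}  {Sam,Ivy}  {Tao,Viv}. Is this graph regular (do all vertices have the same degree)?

No

Degrees: Ned:4, Ola:4, Ivy:3, Jae:2, Tao:4, Rae:6, Mia:3, Ben:3, Viv:4, Sam:3
Degrees are not all equal (e.g. deg(Jae)=2 but deg(Rae)=6); not regular.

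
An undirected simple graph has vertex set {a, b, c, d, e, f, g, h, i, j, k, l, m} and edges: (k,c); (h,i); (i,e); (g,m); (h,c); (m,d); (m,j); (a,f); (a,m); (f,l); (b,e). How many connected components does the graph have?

Component: {b, c, e, h, i, k}
Component: {a, d, f, g, j, l, m}

2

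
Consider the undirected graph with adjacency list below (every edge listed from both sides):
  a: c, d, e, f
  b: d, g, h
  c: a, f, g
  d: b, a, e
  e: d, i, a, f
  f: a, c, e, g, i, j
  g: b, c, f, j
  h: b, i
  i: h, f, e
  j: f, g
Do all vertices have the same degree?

No

Degrees: a:4, b:3, c:3, d:3, e:4, f:6, g:4, h:2, i:3, j:2
Vertex h has degree 2 while f has degree 6, so the graph is not regular.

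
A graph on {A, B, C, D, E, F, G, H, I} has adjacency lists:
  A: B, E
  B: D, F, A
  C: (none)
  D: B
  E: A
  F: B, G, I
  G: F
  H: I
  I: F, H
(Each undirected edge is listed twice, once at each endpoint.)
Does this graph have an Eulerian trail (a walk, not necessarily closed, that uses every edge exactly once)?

No

Degrees: A:2, B:3, C:0, D:1, E:1, F:3, G:1, H:1, I:2
Odd-degree vertices: B, D, E, F, G, H (6 total).
An Eulerian trail requires 0 or 2 odd-degree vertices; here there are 6.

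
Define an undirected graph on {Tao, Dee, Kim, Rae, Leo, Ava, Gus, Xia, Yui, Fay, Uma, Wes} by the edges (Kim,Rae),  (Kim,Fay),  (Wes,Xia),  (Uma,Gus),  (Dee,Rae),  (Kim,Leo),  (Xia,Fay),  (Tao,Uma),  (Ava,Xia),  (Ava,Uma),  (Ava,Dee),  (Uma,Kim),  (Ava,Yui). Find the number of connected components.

Component: {Tao, Dee, Kim, Rae, Leo, Ava, Gus, Xia, Yui, Fay, Uma, Wes}

1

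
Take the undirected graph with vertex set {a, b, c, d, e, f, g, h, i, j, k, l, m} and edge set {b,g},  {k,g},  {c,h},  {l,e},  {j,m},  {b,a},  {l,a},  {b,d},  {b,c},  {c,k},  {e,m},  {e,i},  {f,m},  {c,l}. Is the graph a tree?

The graph has 13 vertices and 14 edges.
Connected but with 14 > 12 edges, so it has a cycle and is not a tree.

No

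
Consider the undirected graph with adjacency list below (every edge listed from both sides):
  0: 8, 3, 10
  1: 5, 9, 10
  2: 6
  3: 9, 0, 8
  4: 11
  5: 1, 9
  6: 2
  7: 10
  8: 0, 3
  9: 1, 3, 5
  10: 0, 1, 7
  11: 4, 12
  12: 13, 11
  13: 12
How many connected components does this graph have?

Component: {2, 6}
Component: {4, 11, 12, 13}
Component: {0, 1, 3, 5, 7, 8, 9, 10}

3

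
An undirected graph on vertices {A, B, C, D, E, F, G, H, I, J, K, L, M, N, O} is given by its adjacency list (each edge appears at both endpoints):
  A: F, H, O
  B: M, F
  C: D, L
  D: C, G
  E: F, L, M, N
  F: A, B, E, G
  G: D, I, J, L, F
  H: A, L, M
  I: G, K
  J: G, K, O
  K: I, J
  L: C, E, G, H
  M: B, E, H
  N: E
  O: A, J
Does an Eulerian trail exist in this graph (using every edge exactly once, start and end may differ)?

No

Degrees: A:3, B:2, C:2, D:2, E:4, F:4, G:5, H:3, I:2, J:3, K:2, L:4, M:3, N:1, O:2
Odd-degree vertices: A, G, H, J, M, N (6 total).
An Eulerian trail requires 0 or 2 odd-degree vertices; here there are 6.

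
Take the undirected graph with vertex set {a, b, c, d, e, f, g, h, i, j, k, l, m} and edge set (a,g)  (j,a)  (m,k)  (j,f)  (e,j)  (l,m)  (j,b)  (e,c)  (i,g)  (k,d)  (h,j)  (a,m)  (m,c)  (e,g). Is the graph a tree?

No

The graph has 13 vertices and 14 edges.
A tree on 13 vertices has exactly 12 edges; this graph has 14, so it contains a cycle and is not a tree.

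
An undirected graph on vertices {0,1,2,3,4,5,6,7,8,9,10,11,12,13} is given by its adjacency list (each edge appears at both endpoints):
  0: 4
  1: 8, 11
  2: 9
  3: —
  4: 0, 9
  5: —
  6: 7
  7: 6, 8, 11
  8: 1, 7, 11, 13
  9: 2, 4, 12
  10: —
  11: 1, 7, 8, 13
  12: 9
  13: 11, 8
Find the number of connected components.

5

Component: {3}
Component: {5}
Component: {10}
Component: {0, 2, 4, 9, 12}
Component: {1, 6, 7, 8, 11, 13}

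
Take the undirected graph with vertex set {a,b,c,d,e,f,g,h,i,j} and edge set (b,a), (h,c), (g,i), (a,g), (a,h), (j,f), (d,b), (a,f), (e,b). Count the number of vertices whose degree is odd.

Degrees: a:4, b:3, c:1, d:1, e:1, f:2, g:2, h:2, i:1, j:1
Odd-degree vertices: b, c, d, e, i, j.

6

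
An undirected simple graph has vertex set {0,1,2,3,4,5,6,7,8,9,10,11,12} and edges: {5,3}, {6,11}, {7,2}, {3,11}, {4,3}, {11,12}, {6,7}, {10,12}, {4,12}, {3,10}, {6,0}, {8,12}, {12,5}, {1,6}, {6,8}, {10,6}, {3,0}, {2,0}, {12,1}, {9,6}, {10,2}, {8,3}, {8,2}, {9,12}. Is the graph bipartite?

Yes

A valid 2-coloring puts {2, 3, 6, 12} on one side and {0, 1, 4, 5, 7, 8, 9, 10, 11} on the other; every edge crosses between the two sides.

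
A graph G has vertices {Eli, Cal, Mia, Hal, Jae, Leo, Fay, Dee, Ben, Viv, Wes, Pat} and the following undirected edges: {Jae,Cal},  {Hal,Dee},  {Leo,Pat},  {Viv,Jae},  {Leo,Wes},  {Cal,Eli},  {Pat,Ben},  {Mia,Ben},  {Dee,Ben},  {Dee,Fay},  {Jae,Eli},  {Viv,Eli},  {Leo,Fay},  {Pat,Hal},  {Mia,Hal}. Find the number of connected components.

Component: {Eli, Cal, Jae, Viv}
Component: {Mia, Hal, Leo, Fay, Dee, Ben, Wes, Pat}

2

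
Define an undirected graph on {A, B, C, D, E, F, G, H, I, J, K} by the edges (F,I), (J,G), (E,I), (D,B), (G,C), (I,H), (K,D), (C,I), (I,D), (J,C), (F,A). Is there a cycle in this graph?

The graph has 11 vertices, 11 edges, and 1 connected component.
Since 11 > 11 - 1, a cycle must exist; for instance C-J-G-C.

Yes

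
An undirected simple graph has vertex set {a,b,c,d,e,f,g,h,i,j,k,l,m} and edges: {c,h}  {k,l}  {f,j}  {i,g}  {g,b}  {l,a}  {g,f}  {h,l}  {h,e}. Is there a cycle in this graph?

The graph has 13 vertices, 9 edges, and 4 connected components.
A forest on 13 vertices with 4 components has exactly 9 edges, which matches — so no cycle.

No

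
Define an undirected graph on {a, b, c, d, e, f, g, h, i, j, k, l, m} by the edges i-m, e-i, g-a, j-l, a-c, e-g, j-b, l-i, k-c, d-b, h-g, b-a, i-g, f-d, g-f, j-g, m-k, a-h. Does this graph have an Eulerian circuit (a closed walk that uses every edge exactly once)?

No

Degrees: a:4, b:3, c:2, d:2, e:2, f:2, g:6, h:2, i:4, j:3, k:2, l:2, m:2
b, j have odd degree; an Eulerian circuit needs every degree to be even, so none exists.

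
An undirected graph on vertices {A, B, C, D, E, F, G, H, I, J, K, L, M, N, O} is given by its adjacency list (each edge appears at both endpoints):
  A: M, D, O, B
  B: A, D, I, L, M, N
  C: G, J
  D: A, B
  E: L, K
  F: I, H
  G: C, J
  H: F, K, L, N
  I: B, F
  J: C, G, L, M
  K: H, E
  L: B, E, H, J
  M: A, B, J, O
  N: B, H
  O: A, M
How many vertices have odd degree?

0

Degrees: A:4, B:6, C:2, D:2, E:2, F:2, G:2, H:4, I:2, J:4, K:2, L:4, M:4, N:2, O:2
Odd-degree vertices: none.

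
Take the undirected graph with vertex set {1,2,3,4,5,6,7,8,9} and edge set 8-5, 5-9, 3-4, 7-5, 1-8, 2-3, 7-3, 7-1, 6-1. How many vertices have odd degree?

8

Degrees: 1:3, 2:1, 3:3, 4:1, 5:3, 6:1, 7:3, 8:2, 9:1
Odd-degree vertices: 1, 2, 3, 4, 5, 6, 7, 9.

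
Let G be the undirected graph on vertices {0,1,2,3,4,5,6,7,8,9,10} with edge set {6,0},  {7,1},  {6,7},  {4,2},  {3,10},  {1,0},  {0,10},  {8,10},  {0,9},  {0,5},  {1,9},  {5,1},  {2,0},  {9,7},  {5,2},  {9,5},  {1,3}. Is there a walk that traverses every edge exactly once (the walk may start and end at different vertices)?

No

Degrees: 0:6, 1:5, 2:3, 3:2, 4:1, 5:4, 6:2, 7:3, 8:1, 9:4, 10:3
Odd-degree vertices: 1, 2, 4, 7, 8, 10 (6 total).
An Eulerian trail requires 0 or 2 odd-degree vertices; here there are 6.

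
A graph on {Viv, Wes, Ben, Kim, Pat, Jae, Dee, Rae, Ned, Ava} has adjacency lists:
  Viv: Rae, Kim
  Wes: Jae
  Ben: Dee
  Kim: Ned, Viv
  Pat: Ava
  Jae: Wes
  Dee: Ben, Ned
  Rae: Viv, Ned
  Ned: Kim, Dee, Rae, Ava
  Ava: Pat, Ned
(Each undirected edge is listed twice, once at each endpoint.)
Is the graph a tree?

|V| = 10, |E| = 9.
It splits into 2 components, so it cannot be a tree.

No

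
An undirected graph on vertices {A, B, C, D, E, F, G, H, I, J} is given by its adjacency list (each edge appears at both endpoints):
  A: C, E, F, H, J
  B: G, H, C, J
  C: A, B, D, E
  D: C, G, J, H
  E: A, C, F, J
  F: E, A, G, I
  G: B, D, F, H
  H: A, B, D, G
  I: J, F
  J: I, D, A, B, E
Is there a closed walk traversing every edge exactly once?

No

Degrees: A:5, B:4, C:4, D:4, E:4, F:4, G:4, H:4, I:2, J:5
A, J have odd degree; an Eulerian circuit needs every degree to be even, so none exists.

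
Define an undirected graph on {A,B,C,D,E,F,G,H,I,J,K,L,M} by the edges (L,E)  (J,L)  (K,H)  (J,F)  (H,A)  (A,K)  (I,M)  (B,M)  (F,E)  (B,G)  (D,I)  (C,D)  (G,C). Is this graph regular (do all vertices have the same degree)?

Degrees: A:2, B:2, C:2, D:2, E:2, F:2, G:2, H:2, I:2, J:2, K:2, L:2, M:2
Every vertex has degree 2, so the graph is 2-regular.

Yes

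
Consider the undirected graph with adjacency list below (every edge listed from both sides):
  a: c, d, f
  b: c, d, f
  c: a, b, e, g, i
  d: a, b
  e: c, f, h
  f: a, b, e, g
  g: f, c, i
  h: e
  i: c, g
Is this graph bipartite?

g-c-i-g is an odd cycle (length 3), and a bipartite graph can contain only even cycles.

No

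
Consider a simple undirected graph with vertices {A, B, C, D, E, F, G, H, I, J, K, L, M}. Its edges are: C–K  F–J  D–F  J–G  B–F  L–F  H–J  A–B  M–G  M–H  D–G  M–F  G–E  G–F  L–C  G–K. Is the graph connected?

Component: {I}
Component: {A, B, C, D, E, F, G, H, J, K, L, M}
There are 2 separate components, so the graph is not connected.

No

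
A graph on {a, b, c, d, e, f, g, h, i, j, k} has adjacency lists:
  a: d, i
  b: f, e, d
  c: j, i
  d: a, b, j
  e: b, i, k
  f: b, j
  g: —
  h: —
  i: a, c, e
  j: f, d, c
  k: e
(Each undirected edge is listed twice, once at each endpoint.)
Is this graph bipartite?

The cycle i-a-d-b-e-i has length 5, which is odd, so the graph is not bipartite.

No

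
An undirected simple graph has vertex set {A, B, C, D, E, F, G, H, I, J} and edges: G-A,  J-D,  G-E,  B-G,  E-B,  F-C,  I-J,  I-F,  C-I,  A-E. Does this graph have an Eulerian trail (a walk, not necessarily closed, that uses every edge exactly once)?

Degrees: A:2, B:2, C:2, D:1, E:3, F:2, G:3, H:0, I:3, J:2
Odd-degree vertices: D, E, G, I (4 total).
With 4 odd-degree vertices (more than two), no single trail can use every edge.

No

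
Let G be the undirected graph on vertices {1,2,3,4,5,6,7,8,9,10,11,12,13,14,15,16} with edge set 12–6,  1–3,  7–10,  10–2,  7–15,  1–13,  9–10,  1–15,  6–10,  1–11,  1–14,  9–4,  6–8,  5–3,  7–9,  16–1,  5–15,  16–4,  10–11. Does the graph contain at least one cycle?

|V| = 16, |E| = 19, number of components = 1.
Since 19 > 16 - 1, a cycle must exist; for instance 1-11-10-7-15-1.

Yes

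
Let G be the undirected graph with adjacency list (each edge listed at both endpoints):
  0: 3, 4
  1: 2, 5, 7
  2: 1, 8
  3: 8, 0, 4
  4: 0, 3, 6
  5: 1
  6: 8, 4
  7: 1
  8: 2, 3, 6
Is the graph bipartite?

No

The cycle 4-0-3-4 has length 3, which is odd, so the graph is not bipartite.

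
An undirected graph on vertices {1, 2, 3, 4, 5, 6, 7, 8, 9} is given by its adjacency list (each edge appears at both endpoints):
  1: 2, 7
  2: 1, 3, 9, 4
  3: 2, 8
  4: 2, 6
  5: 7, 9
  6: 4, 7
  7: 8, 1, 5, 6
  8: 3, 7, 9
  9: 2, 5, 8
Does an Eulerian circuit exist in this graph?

Degrees: 1:2, 2:4, 3:2, 4:2, 5:2, 6:2, 7:4, 8:3, 9:3
8, 9 have odd degree; an Eulerian circuit needs every degree to be even, so none exists.

No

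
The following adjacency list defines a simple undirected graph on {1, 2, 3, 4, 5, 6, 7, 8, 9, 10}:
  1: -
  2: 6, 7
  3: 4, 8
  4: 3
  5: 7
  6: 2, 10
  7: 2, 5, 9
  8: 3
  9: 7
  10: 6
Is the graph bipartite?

Yes

A valid 2-coloring puts {1, 4, 6, 7, 8} on one side and {2, 3, 5, 9, 10} on the other; every edge crosses between the two sides.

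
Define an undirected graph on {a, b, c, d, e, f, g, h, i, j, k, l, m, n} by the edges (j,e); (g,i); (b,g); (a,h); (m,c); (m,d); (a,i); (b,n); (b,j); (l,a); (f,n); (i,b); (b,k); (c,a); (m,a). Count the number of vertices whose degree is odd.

10

Degrees: a:5, b:5, c:2, d:1, e:1, f:1, g:2, h:1, i:3, j:2, k:1, l:1, m:3, n:2
Odd-degree vertices: a, b, d, e, f, h, i, k, l, m.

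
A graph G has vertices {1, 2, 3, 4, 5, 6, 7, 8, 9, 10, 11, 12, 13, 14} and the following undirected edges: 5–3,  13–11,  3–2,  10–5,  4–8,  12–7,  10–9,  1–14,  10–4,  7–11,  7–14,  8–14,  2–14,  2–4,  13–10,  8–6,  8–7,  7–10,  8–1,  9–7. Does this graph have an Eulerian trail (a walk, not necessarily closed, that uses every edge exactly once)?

Degrees: 1:2, 2:3, 3:2, 4:3, 5:2, 6:1, 7:6, 8:5, 9:2, 10:5, 11:2, 12:1, 13:2, 14:4
Odd-degree vertices: 2, 4, 6, 8, 10, 12 (6 total).
With 6 odd-degree vertices (more than two), no single trail can use every edge.

No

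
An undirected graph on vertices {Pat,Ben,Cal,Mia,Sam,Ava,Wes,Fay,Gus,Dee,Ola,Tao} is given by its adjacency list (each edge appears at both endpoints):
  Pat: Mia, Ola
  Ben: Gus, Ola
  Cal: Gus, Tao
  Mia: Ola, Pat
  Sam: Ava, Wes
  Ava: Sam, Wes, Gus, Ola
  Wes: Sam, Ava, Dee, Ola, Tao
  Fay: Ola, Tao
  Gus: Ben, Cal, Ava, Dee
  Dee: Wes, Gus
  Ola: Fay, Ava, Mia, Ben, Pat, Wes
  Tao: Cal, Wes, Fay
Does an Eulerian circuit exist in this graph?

Degrees: Pat:2, Ben:2, Cal:2, Mia:2, Sam:2, Ava:4, Wes:5, Fay:2, Gus:4, Dee:2, Ola:6, Tao:3
Wes, Tao have odd degree; an Eulerian circuit needs every degree to be even, so none exists.

No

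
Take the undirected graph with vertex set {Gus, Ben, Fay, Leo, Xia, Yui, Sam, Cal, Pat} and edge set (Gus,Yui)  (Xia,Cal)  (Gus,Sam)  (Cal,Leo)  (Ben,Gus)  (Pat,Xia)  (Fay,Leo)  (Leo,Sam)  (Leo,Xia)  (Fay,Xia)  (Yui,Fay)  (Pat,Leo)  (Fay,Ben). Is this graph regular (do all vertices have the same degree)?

Degrees: Gus:3, Ben:2, Fay:4, Leo:5, Xia:4, Yui:2, Sam:2, Cal:2, Pat:2
Vertex Ben has degree 2 while Leo has degree 5, so the graph is not regular.

No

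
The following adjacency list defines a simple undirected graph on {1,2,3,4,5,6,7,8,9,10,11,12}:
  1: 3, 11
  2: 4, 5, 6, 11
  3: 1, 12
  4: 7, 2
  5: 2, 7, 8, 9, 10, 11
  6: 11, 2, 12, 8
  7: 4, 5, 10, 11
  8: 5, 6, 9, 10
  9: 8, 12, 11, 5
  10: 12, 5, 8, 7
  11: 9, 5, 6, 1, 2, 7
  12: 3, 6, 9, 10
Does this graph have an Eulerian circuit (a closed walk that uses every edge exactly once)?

Yes

Degrees: 1:2, 2:4, 3:2, 4:2, 5:6, 6:4, 7:4, 8:4, 9:4, 10:4, 11:6, 12:4
Every vertex has even degree and the edges form a single connected piece, so an Eulerian circuit exists.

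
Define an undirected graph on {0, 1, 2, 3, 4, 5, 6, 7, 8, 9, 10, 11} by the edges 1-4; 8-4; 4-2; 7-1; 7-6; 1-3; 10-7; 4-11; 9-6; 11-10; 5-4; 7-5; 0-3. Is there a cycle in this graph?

Yes

|V| = 12, |E| = 13, number of components = 1.
Since 13 > 12 - 1, a cycle must exist; for instance 1-7-10-11-4-1.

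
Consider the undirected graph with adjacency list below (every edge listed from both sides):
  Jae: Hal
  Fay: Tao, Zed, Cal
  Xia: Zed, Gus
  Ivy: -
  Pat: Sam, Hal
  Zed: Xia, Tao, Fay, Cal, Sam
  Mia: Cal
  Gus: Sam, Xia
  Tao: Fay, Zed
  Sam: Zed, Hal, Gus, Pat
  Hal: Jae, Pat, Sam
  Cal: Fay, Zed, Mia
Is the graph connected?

Component: {Ivy}
Component: {Jae, Fay, Xia, Pat, Zed, Mia, Gus, Tao, Sam, Hal, Cal}
No edge joins these 2 groups, so the graph is disconnected.

No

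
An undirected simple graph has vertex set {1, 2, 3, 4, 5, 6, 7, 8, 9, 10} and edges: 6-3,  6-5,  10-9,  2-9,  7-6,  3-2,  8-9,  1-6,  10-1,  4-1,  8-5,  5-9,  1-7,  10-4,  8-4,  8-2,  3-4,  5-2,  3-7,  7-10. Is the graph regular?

Degrees: 1:4, 2:4, 3:4, 4:4, 5:4, 6:4, 7:4, 8:4, 9:4, 10:4
Every vertex has degree 4, so the graph is 4-regular.

Yes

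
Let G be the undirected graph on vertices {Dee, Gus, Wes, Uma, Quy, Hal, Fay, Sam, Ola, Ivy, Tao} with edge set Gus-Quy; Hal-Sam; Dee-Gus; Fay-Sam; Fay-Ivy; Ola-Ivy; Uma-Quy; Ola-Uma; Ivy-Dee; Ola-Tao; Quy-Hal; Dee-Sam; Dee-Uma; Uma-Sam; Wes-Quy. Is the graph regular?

No

Degrees: Dee:4, Gus:2, Wes:1, Uma:4, Quy:4, Hal:2, Fay:2, Sam:4, Ola:3, Ivy:3, Tao:1
Degrees are not all equal (e.g. deg(Wes)=1 but deg(Dee)=4); not regular.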